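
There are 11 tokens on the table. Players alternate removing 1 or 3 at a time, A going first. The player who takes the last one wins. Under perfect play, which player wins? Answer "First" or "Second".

First

W/L table (W = player to move can force a win):
i:   0  1  2  3  4  5  6  7  8  9 10 11
     L  W  L  W  L  W  L  W  L  W  L  W
Position 11 is W, so the first player wins.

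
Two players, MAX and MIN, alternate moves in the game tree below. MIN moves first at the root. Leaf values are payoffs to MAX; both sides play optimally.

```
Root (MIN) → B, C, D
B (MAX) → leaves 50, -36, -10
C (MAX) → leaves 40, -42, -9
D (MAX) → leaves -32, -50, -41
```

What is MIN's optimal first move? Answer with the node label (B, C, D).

D

B (MAX): max(50, -36, -10) = 50
C (MAX): max(40, -42, -9) = 40
D (MAX): max(-32, -50, -41) = -32
Root (MIN): min(50, 40, -32) = -32
MIN picks the child with the lowest value: D (value -32).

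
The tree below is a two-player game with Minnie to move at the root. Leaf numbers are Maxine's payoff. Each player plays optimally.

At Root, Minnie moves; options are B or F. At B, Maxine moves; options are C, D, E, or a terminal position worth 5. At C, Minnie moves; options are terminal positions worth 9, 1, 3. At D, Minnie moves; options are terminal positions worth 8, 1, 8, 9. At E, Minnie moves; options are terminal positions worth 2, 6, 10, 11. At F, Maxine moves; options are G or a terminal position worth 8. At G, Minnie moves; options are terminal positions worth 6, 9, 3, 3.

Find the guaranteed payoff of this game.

5

C (Minnie): min(9, 1, 3) = 1
D (Minnie): min(8, 1, 8, 9) = 1
E (Minnie): min(2, 6, 10, 11) = 2
B (Maxine): max(1, 1, 2, 5) = 5
G (Minnie): min(6, 9, 3, 3) = 3
F (Maxine): max(3, 8) = 8
Root (Minnie): min(5, 8) = 5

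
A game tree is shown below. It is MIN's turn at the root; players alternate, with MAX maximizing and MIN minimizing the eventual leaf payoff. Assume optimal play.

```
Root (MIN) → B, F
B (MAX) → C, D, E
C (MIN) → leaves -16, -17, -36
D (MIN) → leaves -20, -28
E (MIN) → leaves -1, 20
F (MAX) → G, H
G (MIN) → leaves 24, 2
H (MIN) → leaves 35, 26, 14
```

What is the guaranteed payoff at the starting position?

C (MIN): min(-16, -17, -36) = -36
D (MIN): min(-20, -28) = -28
E (MIN): min(-1, 20) = -1
B (MAX): max(-36, -28, -1) = -1
G (MIN): min(24, 2) = 2
H (MIN): min(35, 26, 14) = 14
F (MAX): max(2, 14) = 14
Root (MIN): min(-1, 14) = -1

-1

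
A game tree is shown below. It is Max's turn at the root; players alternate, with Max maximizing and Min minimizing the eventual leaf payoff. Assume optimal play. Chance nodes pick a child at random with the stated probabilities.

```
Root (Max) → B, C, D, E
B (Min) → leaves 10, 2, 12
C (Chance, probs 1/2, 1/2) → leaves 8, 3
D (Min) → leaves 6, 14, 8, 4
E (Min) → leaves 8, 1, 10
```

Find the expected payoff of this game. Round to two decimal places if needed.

B (Min): min(10, 2, 12) = 2
C (Chance): 1/2·8 + 1/2·3 = 5.5
D (Min): min(6, 14, 8, 4) = 4
E (Min): min(8, 1, 10) = 1
Root (Max): max(2, 5.5, 4, 1) = 5.5

5.5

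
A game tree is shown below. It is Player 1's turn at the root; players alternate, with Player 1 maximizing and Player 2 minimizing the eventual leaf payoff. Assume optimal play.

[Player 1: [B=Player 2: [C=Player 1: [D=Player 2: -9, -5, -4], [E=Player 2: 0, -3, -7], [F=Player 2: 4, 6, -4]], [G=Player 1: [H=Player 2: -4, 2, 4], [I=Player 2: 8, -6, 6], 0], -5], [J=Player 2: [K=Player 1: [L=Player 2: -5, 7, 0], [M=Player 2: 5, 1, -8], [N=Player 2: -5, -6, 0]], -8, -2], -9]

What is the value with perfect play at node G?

H: min(-4, 2, 4) = -4
I: min(8, -6, 6) = -6
G: max(-4, -6, 0) = 0

0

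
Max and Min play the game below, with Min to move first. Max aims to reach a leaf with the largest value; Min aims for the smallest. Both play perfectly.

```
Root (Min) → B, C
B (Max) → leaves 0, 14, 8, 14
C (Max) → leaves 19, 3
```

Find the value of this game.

B (Max): max(0, 14, 8, 14) = 14
C (Max): max(19, 3) = 19
Root (Min): min(14, 19) = 14

14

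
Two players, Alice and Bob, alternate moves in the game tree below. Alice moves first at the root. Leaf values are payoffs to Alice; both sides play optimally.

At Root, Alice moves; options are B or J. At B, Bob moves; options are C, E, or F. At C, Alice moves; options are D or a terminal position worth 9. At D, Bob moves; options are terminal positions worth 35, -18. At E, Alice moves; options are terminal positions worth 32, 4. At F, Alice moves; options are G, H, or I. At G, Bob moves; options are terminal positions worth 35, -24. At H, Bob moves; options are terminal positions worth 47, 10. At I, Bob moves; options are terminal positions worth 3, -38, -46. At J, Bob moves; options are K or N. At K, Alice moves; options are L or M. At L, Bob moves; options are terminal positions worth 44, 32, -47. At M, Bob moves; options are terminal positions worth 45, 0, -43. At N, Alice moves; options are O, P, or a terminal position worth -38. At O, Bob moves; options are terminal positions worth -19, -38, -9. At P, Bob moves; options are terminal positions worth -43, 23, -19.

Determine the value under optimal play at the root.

D (Bob): min(35, -18) = -18
C (Alice): max(-18, 9) = 9
E (Alice): max(32, 4) = 32
G (Bob): min(35, -24) = -24
H (Bob): min(47, 10) = 10
I (Bob): min(3, -38, -46) = -46
F (Alice): max(-24, 10, -46) = 10
B (Bob): min(9, 32, 10) = 9
L (Bob): min(44, 32, -47) = -47
M (Bob): min(45, 0, -43) = -43
K (Alice): max(-47, -43) = -43
O (Bob): min(-19, -38, -9) = -38
P (Bob): min(-43, 23, -19) = -43
N (Alice): max(-38, -43, -38) = -38
J (Bob): min(-43, -38) = -43
Root (Alice): max(9, -43) = 9

9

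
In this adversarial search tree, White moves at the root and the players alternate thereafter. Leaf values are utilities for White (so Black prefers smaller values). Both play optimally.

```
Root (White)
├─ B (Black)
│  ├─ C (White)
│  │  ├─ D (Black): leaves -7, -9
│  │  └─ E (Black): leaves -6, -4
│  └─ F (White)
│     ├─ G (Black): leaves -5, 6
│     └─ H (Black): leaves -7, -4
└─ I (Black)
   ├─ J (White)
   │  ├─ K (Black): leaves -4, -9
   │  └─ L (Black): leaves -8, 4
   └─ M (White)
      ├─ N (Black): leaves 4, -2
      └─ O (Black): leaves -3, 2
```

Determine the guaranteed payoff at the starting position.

-6

D (Black): min(-7, -9) = -9
E (Black): min(-6, -4) = -6
C (White): max(-9, -6) = -6
G (Black): min(-5, 6) = -5
H (Black): min(-7, -4) = -7
F (White): max(-5, -7) = -5
B (Black): min(-6, -5) = -6
K (Black): min(-4, -9) = -9
L (Black): min(-8, 4) = -8
J (White): max(-9, -8) = -8
N (Black): min(4, -2) = -2
O (Black): min(-3, 2) = -3
M (White): max(-2, -3) = -2
I (Black): min(-8, -2) = -8
Root (White): max(-6, -8) = -6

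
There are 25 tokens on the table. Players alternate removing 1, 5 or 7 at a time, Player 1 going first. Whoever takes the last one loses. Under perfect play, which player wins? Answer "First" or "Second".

W/L table (W = player to move can force a win):
i:   0  1  2  3  4  5  6  7  8  9 10 11 12 13 14 15 16 17 18 19 20 21 22 23 24 25
     W  L  W  L  W  L  W  L  W  L  W  L  W  L  W  L  W  L  W  L  W  L  W  L  W  L
Position 25 is L, so the second player wins.

Second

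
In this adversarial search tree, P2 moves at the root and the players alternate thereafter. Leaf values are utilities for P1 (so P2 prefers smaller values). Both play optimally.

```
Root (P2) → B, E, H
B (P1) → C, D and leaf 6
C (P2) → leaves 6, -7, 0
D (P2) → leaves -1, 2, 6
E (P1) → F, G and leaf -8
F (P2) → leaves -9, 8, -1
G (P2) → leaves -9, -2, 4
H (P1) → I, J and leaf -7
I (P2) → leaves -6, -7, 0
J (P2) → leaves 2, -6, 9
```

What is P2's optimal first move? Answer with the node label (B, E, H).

C (P2): min(6, -7, 0) = -7
D (P2): min(-1, 2, 6) = -1
B (P1): max(-7, -1, 6) = 6
F (P2): min(-9, 8, -1) = -9
G (P2): min(-9, -2, 4) = -9
E (P1): max(-9, -9, -8) = -8
I (P2): min(-6, -7, 0) = -7
J (P2): min(2, -6, 9) = -6
H (P1): max(-7, -6, -7) = -6
Root (P2): min(6, -8, -6) = -8
P2 picks the child with the lowest value: E (value -8).

E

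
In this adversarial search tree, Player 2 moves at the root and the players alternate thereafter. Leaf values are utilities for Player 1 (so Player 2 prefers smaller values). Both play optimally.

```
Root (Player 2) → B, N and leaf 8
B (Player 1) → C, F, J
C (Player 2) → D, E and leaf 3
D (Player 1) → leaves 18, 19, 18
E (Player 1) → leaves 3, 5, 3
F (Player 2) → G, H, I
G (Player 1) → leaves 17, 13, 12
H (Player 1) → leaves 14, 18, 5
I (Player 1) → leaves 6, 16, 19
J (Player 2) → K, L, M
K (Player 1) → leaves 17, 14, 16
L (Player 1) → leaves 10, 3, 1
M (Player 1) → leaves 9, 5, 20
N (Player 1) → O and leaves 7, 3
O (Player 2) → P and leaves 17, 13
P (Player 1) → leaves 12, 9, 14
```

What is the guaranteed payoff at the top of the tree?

8

D (Player 1): max(18, 19, 18) = 19
E (Player 1): max(3, 5, 3) = 5
C (Player 2): min(19, 5, 3) = 3
G (Player 1): max(17, 13, 12) = 17
H (Player 1): max(14, 18, 5) = 18
I (Player 1): max(6, 16, 19) = 19
F (Player 2): min(17, 18, 19) = 17
K (Player 1): max(17, 14, 16) = 17
L (Player 1): max(10, 3, 1) = 10
M (Player 1): max(9, 5, 20) = 20
J (Player 2): min(17, 10, 20) = 10
B (Player 1): max(3, 17, 10) = 17
P (Player 1): max(12, 9, 14) = 14
O (Player 2): min(14, 17, 13) = 13
N (Player 1): max(13, 7, 3) = 13
Root (Player 2): min(17, 13, 8) = 8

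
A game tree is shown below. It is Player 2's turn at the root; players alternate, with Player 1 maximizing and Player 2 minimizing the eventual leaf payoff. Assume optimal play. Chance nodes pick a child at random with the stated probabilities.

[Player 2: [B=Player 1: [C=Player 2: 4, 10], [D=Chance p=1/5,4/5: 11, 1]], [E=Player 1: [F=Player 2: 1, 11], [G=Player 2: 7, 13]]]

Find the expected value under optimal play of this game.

C (Player 2): min(4, 10) = 4
D (Chance): 1/5·11 + 4/5·1 = 3
B (Player 1): max(4, 3) = 4
F (Player 2): min(1, 11) = 1
G (Player 2): min(7, 13) = 7
E (Player 1): max(1, 7) = 7
Root (Player 2): min(4, 7) = 4

4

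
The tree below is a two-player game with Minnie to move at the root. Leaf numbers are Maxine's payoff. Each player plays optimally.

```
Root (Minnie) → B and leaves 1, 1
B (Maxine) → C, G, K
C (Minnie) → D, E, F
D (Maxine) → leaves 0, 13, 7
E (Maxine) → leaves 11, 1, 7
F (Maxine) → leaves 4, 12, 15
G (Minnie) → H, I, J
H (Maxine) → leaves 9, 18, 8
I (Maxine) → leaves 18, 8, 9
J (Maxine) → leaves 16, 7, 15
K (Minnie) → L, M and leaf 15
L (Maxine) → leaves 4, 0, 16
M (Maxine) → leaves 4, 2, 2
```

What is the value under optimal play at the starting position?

1

D (Maxine): max(0, 13, 7) = 13
E (Maxine): max(11, 1, 7) = 11
F (Maxine): max(4, 12, 15) = 15
C (Minnie): min(13, 11, 15) = 11
H (Maxine): max(9, 18, 8) = 18
I (Maxine): max(18, 8, 9) = 18
J (Maxine): max(16, 7, 15) = 16
G (Minnie): min(18, 18, 16) = 16
L (Maxine): max(4, 0, 16) = 16
M (Maxine): max(4, 2, 2) = 4
K (Minnie): min(16, 4, 15) = 4
B (Maxine): max(11, 16, 4) = 16
Root (Minnie): min(16, 1, 1) = 1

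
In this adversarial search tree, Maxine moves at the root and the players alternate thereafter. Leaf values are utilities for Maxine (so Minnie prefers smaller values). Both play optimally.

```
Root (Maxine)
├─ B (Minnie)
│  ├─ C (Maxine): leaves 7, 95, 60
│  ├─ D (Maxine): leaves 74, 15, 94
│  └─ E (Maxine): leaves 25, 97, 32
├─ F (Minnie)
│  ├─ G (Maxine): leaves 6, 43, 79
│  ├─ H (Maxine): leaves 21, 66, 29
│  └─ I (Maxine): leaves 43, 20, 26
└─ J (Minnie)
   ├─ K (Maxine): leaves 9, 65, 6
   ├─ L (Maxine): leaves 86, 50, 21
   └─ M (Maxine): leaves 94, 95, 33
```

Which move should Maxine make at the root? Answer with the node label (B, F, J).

B

C (Maxine): max(7, 95, 60) = 95
D (Maxine): max(74, 15, 94) = 94
E (Maxine): max(25, 97, 32) = 97
B (Minnie): min(95, 94, 97) = 94
G (Maxine): max(6, 43, 79) = 79
H (Maxine): max(21, 66, 29) = 66
I (Maxine): max(43, 20, 26) = 43
F (Minnie): min(79, 66, 43) = 43
K (Maxine): max(9, 65, 6) = 65
L (Maxine): max(86, 50, 21) = 86
M (Maxine): max(94, 95, 33) = 95
J (Minnie): min(65, 86, 95) = 65
Root (Maxine): max(94, 43, 65) = 94
Maxine picks the child with the highest value: B (value 94).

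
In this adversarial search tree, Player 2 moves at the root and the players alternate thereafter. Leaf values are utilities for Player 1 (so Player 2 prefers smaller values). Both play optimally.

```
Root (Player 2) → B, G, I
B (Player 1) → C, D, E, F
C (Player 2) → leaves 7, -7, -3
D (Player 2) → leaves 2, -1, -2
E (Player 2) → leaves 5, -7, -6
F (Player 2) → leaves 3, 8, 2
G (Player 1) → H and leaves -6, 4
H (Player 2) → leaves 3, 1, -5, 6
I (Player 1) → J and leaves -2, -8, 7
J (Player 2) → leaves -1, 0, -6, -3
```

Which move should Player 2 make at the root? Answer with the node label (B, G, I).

B

C (Player 2): min(7, -7, -3) = -7
D (Player 2): min(2, -1, -2) = -2
E (Player 2): min(5, -7, -6) = -7
F (Player 2): min(3, 8, 2) = 2
B (Player 1): max(-7, -2, -7, 2) = 2
H (Player 2): min(3, 1, -5, 6) = -5
G (Player 1): max(-5, -6, 4) = 4
J (Player 2): min(-1, 0, -6, -3) = -6
I (Player 1): max(-6, -2, -8, 7) = 7
Root (Player 2): min(2, 4, 7) = 2
Player 2 picks the child with the lowest value: B (value 2).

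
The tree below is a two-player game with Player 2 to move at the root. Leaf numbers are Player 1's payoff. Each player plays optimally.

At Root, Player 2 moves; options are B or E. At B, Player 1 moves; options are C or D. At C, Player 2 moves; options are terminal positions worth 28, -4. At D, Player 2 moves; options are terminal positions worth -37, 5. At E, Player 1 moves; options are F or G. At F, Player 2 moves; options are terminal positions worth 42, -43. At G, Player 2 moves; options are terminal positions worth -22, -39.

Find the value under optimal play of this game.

C (Player 2): min(28, -4) = -4
D (Player 2): min(-37, 5) = -37
B (Player 1): max(-4, -37) = -4
F (Player 2): min(42, -43) = -43
G (Player 2): min(-22, -39) = -39
E (Player 1): max(-43, -39) = -39
Root (Player 2): min(-4, -39) = -39

-39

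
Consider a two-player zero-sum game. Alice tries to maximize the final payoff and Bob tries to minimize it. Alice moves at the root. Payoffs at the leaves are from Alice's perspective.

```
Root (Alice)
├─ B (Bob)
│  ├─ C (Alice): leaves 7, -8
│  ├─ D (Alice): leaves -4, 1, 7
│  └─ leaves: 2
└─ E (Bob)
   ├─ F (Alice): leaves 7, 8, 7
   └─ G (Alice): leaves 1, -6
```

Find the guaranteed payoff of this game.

2

C (Alice): max(7, -8) = 7
D (Alice): max(-4, 1, 7) = 7
B (Bob): min(7, 7, 2) = 2
F (Alice): max(7, 8, 7) = 8
G (Alice): max(1, -6) = 1
E (Bob): min(8, 1) = 1
Root (Alice): max(2, 1) = 2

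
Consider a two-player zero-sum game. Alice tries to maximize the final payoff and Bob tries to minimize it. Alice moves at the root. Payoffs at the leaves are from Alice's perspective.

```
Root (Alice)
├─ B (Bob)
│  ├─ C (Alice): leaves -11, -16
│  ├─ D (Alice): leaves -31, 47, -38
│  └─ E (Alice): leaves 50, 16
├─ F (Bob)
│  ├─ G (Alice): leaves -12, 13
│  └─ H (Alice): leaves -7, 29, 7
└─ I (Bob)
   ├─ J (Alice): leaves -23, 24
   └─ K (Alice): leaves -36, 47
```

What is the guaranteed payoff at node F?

G: max(-12, 13) = 13
H: max(-7, 29, 7) = 29
F: min(13, 29) = 13

13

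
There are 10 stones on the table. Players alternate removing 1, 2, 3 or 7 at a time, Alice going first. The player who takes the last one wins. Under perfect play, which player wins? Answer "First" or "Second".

Positions where the player to move wins (W) vs loses (L):
i:   0  1  2  3  4  5  6  7  8  9 10
     L  W  W  W  L  W  W  W  L  W  W
Position 10 is W, so the first player wins.

First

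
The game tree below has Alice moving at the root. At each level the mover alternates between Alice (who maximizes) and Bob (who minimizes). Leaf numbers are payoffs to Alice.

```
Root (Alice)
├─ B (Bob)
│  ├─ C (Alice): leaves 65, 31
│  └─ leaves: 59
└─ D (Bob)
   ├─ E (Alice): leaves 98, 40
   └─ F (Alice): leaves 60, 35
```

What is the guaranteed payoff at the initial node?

C (Alice): max(65, 31) = 65
B (Bob): min(65, 59) = 59
E (Alice): max(98, 40) = 98
F (Alice): max(60, 35) = 60
D (Bob): min(98, 60) = 60
Root (Alice): max(59, 60) = 60

60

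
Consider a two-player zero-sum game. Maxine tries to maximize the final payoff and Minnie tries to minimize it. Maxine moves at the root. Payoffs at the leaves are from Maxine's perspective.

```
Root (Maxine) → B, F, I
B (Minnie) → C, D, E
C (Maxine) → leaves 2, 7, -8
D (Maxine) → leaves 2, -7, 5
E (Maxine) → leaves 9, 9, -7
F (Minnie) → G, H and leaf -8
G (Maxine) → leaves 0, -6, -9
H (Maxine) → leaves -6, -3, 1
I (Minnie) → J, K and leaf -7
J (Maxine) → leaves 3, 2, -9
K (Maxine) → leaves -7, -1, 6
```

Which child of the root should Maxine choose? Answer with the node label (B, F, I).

B

C (Maxine): max(2, 7, -8) = 7
D (Maxine): max(2, -7, 5) = 5
E (Maxine): max(9, 9, -7) = 9
B (Minnie): min(7, 5, 9) = 5
G (Maxine): max(0, -6, -9) = 0
H (Maxine): max(-6, -3, 1) = 1
F (Minnie): min(0, 1, -8) = -8
J (Maxine): max(3, 2, -9) = 3
K (Maxine): max(-7, -1, 6) = 6
I (Minnie): min(3, 6, -7) = -7
Root (Maxine): max(5, -8, -7) = 5
Maxine picks the child with the highest value: B (value 5).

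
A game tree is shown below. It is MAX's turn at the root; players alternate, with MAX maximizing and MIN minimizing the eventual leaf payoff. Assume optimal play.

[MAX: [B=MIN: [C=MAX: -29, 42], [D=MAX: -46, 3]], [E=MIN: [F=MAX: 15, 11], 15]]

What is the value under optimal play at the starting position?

C (MAX): max(-29, 42) = 42
D (MAX): max(-46, 3) = 3
B (MIN): min(42, 3) = 3
F (MAX): max(15, 11) = 15
E (MIN): min(15, 15) = 15
Root (MAX): max(3, 15) = 15

15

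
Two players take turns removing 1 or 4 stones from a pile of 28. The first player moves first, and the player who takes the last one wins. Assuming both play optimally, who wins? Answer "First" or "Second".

First

W/L table (W = player to move can force a win):
i:   0  1  2  3  4  5  6  7  8  9 10 11 12 13 14 15 16 17 18 19 20 21 22 23 24 25 26 27 28
     L  W  L  W  W  L  W  L  W  W  L  W  L  W  W  L  W  L  W  W  L  W  L  W  W  L  W  L  W
Position 28 is W, so the first player wins.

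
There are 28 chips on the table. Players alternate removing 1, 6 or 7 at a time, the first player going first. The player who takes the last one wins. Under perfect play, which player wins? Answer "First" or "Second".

Second

W/L table (W = player to move can force a win):
i:   0  1  2  3  4  5  6  7  8  9 10 11 12 13 14 15 16 17 18 19 20 21 22 23 24 25 26 27 28
     L  W  L  W  L  W  W  W  W  W  W  W  L  W  L  W  L  W  W  W  W  W  W  W  L  W  L  W  L
Position 28 is L, so the second player wins.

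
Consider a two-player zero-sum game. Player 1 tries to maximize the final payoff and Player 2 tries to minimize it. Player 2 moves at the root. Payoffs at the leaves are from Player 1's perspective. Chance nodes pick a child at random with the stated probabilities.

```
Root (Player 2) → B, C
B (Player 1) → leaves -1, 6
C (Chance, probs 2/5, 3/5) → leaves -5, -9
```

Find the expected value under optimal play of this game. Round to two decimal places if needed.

-7.4

B (Player 1): max(-1, 6) = 6
C (Chance): 2/5·-5 + 3/5·-9 = -7.4
Root (Player 2): min(6, -7.4) = -7.4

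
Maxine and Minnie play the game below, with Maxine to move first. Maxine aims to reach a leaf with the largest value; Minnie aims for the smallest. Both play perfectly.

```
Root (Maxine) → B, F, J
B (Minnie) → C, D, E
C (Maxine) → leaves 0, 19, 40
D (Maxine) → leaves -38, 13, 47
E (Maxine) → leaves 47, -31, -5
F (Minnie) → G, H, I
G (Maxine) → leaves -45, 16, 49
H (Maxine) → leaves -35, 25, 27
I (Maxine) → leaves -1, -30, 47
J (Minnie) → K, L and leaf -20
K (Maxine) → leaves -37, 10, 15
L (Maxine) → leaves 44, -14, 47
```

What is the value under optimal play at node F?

G: max(-45, 16, 49) = 49
H: max(-35, 25, 27) = 27
I: max(-1, -30, 47) = 47
F: min(49, 27, 47) = 27

27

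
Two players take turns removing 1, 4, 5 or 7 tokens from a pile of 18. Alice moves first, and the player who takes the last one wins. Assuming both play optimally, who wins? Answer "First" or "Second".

Second

Compute winning (W) and losing (L) positions by backward induction:
i:   0  1  2  3  4  5  6  7  8  9 10 11 12 13 14 15 16 17 18
     L  W  L  W  W  W  W  W  L  W  L  W  W  W  W  W  L  W  L
Position 18 is L, so the second player wins.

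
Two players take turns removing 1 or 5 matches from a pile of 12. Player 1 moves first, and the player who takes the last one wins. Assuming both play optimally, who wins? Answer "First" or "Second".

Second

i:   0  1  2  3  4  5  6  7  8  9 10 11 12
     L  W  L  W  L  W  L  W  L  W  L  W  L
Position 12 is L, so the second player wins.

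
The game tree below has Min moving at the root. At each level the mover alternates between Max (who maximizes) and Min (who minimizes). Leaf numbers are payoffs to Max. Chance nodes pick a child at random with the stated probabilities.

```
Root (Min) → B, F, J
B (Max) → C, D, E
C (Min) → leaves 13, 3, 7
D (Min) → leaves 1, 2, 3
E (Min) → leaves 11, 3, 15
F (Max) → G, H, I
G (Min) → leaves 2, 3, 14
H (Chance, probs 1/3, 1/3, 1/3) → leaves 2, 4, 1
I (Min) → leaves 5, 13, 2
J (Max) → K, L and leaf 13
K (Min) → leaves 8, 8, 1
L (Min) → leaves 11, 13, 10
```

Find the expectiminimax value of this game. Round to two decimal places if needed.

2.33

C (Min): min(13, 3, 7) = 3
D (Min): min(1, 2, 3) = 1
E (Min): min(11, 3, 15) = 3
B (Max): max(3, 1, 3) = 3
G (Min): min(2, 3, 14) = 2
H (Chance): 1/3·2 + 1/3·4 + 1/3·1 = 2.33
I (Min): min(5, 13, 2) = 2
F (Max): max(2, 2.33, 2) = 2.33
K (Min): min(8, 8, 1) = 1
L (Min): min(11, 13, 10) = 10
J (Max): max(1, 10, 13) = 13
Root (Min): min(3, 2.33, 13) = 2.33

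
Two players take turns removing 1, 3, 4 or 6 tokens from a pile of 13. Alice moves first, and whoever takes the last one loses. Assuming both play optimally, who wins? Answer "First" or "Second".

W/L table (W = player to move can force a win):
i:   0  1  2  3  4  5  6  7  8  9 10 11 12 13
     W  L  W  L  W  W  W  W  L  W  L  W  W  W
Position 13 is W, so the first player wins.

First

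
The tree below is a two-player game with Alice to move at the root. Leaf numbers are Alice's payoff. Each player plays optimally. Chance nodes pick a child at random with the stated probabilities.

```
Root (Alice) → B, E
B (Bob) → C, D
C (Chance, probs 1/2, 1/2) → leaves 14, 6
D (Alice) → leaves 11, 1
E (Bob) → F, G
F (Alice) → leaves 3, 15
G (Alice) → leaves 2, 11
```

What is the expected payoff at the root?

11

C (Chance): 1/2·14 + 1/2·6 = 10
D (Alice): max(11, 1) = 11
B (Bob): min(10, 11) = 10
F (Alice): max(3, 15) = 15
G (Alice): max(2, 11) = 11
E (Bob): min(15, 11) = 11
Root (Alice): max(10, 11) = 11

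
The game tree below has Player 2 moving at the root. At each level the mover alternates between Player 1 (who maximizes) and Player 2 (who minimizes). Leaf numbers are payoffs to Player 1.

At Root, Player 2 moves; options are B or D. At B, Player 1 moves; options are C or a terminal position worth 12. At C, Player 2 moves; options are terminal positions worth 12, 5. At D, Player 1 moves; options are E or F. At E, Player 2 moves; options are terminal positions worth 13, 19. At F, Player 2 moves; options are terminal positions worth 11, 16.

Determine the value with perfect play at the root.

C (Player 2): min(12, 5) = 5
B (Player 1): max(5, 12) = 12
E (Player 2): min(13, 19) = 13
F (Player 2): min(11, 16) = 11
D (Player 1): max(13, 11) = 13
Root (Player 2): min(12, 13) = 12

12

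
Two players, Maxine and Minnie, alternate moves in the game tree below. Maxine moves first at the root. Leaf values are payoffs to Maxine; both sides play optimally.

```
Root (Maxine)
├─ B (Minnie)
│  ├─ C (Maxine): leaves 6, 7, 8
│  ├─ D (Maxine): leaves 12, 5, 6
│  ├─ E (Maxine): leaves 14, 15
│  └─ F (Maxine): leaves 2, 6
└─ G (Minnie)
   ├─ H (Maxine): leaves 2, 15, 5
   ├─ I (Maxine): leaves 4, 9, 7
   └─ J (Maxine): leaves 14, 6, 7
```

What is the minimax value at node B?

C: max(6, 7, 8) = 8
D: max(12, 5, 6) = 12
E: max(14, 15) = 15
F: max(2, 6) = 6
B: min(8, 12, 15, 6) = 6

6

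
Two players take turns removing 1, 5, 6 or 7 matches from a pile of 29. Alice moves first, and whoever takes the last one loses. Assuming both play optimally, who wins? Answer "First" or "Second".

Mark each pile size as W (mover wins) or L (mover loses):
i:   0  1  2  3  4  5  6  7  8  9 10 11 12 13 14 15 16 17 18 19 20 21 22 23 24 25 26 27 28 29
     W  L  W  L  W  L  W  W  W  W  W  W  W  L  W  L  W  L  W  W  W  W  W  W  W  L  W  L  W  L
Position 29 is L, so the second player wins.

Second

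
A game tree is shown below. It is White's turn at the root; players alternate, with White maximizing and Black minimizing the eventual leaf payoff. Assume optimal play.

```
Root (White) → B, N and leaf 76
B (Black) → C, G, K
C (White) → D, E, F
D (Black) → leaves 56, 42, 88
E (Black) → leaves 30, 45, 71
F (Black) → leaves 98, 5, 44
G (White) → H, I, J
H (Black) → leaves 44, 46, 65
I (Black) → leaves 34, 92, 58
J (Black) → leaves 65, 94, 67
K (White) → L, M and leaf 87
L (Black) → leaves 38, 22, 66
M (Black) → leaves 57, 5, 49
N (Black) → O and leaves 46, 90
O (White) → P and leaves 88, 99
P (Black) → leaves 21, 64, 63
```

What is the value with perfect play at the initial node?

76

D (Black): min(56, 42, 88) = 42
E (Black): min(30, 45, 71) = 30
F (Black): min(98, 5, 44) = 5
C (White): max(42, 30, 5) = 42
H (Black): min(44, 46, 65) = 44
I (Black): min(34, 92, 58) = 34
J (Black): min(65, 94, 67) = 65
G (White): max(44, 34, 65) = 65
L (Black): min(38, 22, 66) = 22
M (Black): min(57, 5, 49) = 5
K (White): max(22, 5, 87) = 87
B (Black): min(42, 65, 87) = 42
P (Black): min(21, 64, 63) = 21
O (White): max(21, 88, 99) = 99
N (Black): min(99, 46, 90) = 46
Root (White): max(42, 46, 76) = 76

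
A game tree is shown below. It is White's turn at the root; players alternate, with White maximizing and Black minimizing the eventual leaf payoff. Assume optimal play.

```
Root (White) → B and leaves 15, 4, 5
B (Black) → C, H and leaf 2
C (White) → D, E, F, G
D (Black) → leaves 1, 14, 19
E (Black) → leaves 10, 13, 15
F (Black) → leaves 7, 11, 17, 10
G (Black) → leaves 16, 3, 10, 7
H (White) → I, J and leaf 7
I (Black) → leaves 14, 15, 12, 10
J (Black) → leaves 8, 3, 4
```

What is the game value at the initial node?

15

D (Black): min(1, 14, 19) = 1
E (Black): min(10, 13, 15) = 10
F (Black): min(7, 11, 17, 10) = 7
G (Black): min(16, 3, 10, 7) = 3
C (White): max(1, 10, 7, 3) = 10
I (Black): min(14, 15, 12, 10) = 10
J (Black): min(8, 3, 4) = 3
H (White): max(10, 3, 7) = 10
B (Black): min(10, 10, 2) = 2
Root (White): max(2, 15, 4, 5) = 15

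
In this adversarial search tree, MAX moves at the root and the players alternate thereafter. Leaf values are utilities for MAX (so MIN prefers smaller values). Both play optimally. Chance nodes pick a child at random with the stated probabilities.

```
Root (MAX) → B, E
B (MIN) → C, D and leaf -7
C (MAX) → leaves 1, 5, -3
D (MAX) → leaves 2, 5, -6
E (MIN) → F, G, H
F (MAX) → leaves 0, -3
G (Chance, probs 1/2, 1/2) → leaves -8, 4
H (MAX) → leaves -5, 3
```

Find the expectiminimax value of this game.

-2

C (MAX): max(1, 5, -3) = 5
D (MAX): max(2, 5, -6) = 5
B (MIN): min(5, 5, -7) = -7
F (MAX): max(0, -3) = 0
G (Chance): 1/2·-8 + 1/2·4 = -2
H (MAX): max(-5, 3) = 3
E (MIN): min(0, -2, 3) = -2
Root (MAX): max(-7, -2) = -2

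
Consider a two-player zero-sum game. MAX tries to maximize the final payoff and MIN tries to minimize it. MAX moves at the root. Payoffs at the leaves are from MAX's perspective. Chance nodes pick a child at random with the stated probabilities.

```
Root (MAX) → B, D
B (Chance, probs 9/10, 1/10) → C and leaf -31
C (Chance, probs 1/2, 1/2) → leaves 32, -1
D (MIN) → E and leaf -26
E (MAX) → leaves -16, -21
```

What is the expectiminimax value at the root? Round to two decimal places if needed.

10.85

C (Chance): 1/2·32 + 1/2·-1 = 15.5
B (Chance): 9/10·15.5 + 1/10·-31 = 10.85
E (MAX): max(-16, -21) = -16
D (MIN): min(-16, -26) = -26
Root (MAX): max(10.85, -26) = 10.85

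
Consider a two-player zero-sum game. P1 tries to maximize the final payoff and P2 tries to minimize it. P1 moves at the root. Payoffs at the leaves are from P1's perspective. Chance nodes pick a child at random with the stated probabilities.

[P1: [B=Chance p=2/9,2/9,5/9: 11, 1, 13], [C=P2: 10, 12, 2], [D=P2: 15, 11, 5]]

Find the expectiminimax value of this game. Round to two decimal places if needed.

B (Chance): 2/9·11 + 2/9·1 + 5/9·13 = 9.89
C (P2): min(10, 12, 2) = 2
D (P2): min(15, 11, 5) = 5
Root (P1): max(9.89, 2, 5) = 9.89

9.89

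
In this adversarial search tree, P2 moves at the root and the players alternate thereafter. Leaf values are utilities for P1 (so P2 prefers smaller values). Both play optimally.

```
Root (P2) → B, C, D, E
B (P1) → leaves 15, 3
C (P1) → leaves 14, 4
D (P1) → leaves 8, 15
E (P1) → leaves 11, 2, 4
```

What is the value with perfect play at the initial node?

11

B (P1): max(15, 3) = 15
C (P1): max(14, 4) = 14
D (P1): max(8, 15) = 15
E (P1): max(11, 2, 4) = 11
Root (P2): min(15, 14, 15, 11) = 11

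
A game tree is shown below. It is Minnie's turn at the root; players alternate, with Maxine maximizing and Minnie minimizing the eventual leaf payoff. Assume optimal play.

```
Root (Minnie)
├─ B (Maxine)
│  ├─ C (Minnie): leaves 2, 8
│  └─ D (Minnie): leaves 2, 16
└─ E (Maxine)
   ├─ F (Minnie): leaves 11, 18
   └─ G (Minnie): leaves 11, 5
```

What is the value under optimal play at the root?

C (Minnie): min(2, 8) = 2
D (Minnie): min(2, 16) = 2
B (Maxine): max(2, 2) = 2
F (Minnie): min(11, 18) = 11
G (Minnie): min(11, 5) = 5
E (Maxine): max(11, 5) = 11
Root (Minnie): min(2, 11) = 2

2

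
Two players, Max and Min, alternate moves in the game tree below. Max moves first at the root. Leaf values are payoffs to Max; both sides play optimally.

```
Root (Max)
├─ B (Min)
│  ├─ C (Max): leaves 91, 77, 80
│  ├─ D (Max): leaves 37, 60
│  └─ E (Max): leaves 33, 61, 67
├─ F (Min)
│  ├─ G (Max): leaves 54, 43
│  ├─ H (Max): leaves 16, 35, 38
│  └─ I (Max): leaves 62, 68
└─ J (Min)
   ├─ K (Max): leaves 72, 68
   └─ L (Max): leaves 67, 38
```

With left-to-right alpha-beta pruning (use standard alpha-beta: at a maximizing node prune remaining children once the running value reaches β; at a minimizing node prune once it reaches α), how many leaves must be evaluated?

C [α=-∞,β=+∞]: v=91
D [α=-∞,β=91]: v=60
E [α=-∞,β=60]: v=61 after child 2 ≥ β → β-cutoff, skip 1
B [α=-∞,β=+∞]: v=60
G [α=60,β=+∞]: v=54
F [α=60,β=+∞]: v=54 after child 1 ≤ α → α-cutoff, skip 2
K [α=60,β=+∞]: v=72
L [α=60,β=72]: v=67
J [α=60,β=+∞]: v=67
Root [α=-∞,β=+∞]: v=67
Leaves evaluated: 13 of 19.

13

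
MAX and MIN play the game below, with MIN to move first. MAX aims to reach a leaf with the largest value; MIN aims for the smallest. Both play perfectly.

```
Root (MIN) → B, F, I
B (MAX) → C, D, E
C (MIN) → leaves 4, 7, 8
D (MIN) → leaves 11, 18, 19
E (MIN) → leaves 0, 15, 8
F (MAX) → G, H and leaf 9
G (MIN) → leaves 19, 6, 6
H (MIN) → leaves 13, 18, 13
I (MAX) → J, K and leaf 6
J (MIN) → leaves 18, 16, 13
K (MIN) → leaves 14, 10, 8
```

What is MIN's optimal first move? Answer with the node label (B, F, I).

C (MIN): min(4, 7, 8) = 4
D (MIN): min(11, 18, 19) = 11
E (MIN): min(0, 15, 8) = 0
B (MAX): max(4, 11, 0) = 11
G (MIN): min(19, 6, 6) = 6
H (MIN): min(13, 18, 13) = 13
F (MAX): max(6, 13, 9) = 13
J (MIN): min(18, 16, 13) = 13
K (MIN): min(14, 10, 8) = 8
I (MAX): max(13, 8, 6) = 13
Root (MIN): min(11, 13, 13) = 11
MIN picks the child with the lowest value: B (value 11).

B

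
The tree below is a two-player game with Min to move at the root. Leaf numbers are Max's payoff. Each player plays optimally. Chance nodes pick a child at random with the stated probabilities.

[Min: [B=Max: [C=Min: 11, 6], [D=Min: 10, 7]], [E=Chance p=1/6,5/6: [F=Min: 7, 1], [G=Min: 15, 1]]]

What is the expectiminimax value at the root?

1

C (Min): min(11, 6) = 6
D (Min): min(10, 7) = 7
B (Max): max(6, 7) = 7
F (Min): min(7, 1) = 1
G (Min): min(15, 1) = 1
E (Chance): 1/6·1 + 5/6·1 = 1
Root (Min): min(7, 1) = 1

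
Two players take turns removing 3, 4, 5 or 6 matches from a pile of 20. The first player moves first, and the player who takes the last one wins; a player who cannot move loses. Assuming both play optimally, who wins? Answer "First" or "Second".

W/L table (W = player to move can force a win):
i:   0  1  2  3  4  5  6  7  8  9 10 11 12 13 14 15 16 17 18 19 20
     L  L  L  W  W  W  W  W  W  L  L  L  W  W  W  W  W  W  L  L  L
Position 20 is L, so the second player wins.

Second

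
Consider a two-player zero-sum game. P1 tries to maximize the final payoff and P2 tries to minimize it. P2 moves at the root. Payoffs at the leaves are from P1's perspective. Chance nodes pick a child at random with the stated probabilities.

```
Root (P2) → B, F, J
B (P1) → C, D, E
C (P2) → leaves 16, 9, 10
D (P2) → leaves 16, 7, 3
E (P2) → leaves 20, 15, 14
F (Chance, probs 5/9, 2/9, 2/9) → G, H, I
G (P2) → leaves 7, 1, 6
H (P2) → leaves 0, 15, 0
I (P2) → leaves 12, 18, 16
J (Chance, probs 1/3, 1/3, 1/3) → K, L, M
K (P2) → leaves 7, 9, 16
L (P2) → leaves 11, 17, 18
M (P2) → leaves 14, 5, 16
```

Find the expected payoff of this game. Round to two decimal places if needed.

C (P2): min(16, 9, 10) = 9
D (P2): min(16, 7, 3) = 3
E (P2): min(20, 15, 14) = 14
B (P1): max(9, 3, 14) = 14
G (P2): min(7, 1, 6) = 1
H (P2): min(0, 15, 0) = 0
I (P2): min(12, 18, 16) = 12
F (Chance): 5/9·1 + 2/9·0 + 2/9·12 = 3.22
K (P2): min(7, 9, 16) = 7
L (P2): min(11, 17, 18) = 11
M (P2): min(14, 5, 16) = 5
J (Chance): 1/3·7 + 1/3·11 + 1/3·5 = 7.67
Root (P2): min(14, 3.22, 7.67) = 3.22

3.22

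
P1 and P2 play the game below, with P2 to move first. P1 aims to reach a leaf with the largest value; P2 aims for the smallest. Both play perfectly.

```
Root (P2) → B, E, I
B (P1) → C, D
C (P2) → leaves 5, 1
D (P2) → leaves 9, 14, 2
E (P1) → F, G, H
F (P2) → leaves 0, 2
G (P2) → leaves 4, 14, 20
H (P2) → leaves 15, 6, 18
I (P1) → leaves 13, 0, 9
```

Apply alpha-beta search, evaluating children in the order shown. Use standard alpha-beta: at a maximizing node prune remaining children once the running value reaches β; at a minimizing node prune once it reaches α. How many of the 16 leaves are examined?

11

C [α=-∞,β=+∞]: v=1
D [α=1,β=+∞]: v=2
B [α=-∞,β=+∞]: v=2
F [α=-∞,β=2]: v=0
G [α=0,β=2]: v=4
E [α=-∞,β=2]: v=4 after child 2 ≥ β → β-cutoff, skip 1
I [α=-∞,β=2]: v=13 after child 1 ≥ β → β-cutoff, skip 2
Root [α=-∞,β=+∞]: v=2
Leaves evaluated: 11 of 16.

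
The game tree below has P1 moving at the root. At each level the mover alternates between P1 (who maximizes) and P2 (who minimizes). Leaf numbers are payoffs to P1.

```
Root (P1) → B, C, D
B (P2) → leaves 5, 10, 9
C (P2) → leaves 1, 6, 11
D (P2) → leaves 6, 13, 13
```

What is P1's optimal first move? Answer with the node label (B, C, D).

B (P2): min(5, 10, 9) = 5
C (P2): min(1, 6, 11) = 1
D (P2): min(6, 13, 13) = 6
Root (P1): max(5, 1, 6) = 6
P1 picks the child with the highest value: D (value 6).

D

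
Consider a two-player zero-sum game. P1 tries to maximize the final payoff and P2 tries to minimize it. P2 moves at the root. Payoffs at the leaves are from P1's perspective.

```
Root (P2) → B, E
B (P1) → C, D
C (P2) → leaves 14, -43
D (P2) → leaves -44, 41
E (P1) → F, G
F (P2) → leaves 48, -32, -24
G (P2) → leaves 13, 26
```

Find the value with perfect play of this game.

-43

C (P2): min(14, -43) = -43
D (P2): min(-44, 41) = -44
B (P1): max(-43, -44) = -43
F (P2): min(48, -32, -24) = -32
G (P2): min(13, 26) = 13
E (P1): max(-32, 13) = 13
Root (P2): min(-43, 13) = -43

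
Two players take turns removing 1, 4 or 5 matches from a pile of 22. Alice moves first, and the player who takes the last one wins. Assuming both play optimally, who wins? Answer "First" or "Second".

First

i:   0  1  2  3  4  5  6  7  8  9 10 11 12 13 14 15 16 17 18 19 20 21 22
     L  W  L  W  W  W  W  W  L  W  L  W  W  W  W  W  L  W  L  W  W  W  W
Position 22 is W, so the first player wins.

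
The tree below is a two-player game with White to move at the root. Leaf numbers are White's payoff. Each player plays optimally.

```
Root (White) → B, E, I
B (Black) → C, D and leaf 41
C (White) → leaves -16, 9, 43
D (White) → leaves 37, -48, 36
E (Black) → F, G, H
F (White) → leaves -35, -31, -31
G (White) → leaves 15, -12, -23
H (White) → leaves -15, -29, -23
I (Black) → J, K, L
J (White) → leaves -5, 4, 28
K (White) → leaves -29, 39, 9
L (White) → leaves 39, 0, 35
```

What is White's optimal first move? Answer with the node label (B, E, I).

C (White): max(-16, 9, 43) = 43
D (White): max(37, -48, 36) = 37
B (Black): min(43, 37, 41) = 37
F (White): max(-35, -31, -31) = -31
G (White): max(15, -12, -23) = 15
H (White): max(-15, -29, -23) = -15
E (Black): min(-31, 15, -15) = -31
J (White): max(-5, 4, 28) = 28
K (White): max(-29, 39, 9) = 39
L (White): max(39, 0, 35) = 39
I (Black): min(28, 39, 39) = 28
Root (White): max(37, -31, 28) = 37
White picks the child with the highest value: B (value 37).

B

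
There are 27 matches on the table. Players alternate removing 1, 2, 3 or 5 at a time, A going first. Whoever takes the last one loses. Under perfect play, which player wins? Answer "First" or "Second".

First

i:   0  1  2  3  4  5  6  7  8  9 10 11 12 13 14 15 16 17 18 19 20 21 22 23 24 25 26 27
     W  L  W  W  W  L  W  W  W  L  W  W  W  L  W  W  W  L  W  W  W  L  W  W  W  L  W  W
Position 27 is W, so the first player wins.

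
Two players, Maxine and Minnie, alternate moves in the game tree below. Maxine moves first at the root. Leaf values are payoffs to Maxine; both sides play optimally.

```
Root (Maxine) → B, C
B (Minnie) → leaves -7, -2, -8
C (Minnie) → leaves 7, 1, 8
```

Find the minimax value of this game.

B (Minnie): min(-7, -2, -8) = -8
C (Minnie): min(7, 1, 8) = 1
Root (Maxine): max(-8, 1) = 1

1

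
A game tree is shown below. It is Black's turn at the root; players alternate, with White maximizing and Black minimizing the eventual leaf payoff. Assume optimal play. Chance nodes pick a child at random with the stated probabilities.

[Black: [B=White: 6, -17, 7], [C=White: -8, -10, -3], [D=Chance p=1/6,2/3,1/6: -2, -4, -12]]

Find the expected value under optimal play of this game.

B (White): max(6, -17, 7) = 7
C (White): max(-8, -10, -3) = -3
D (Chance): 1/6·-2 + 2/3·-4 + 1/6·-12 = -5
Root (Black): min(7, -3, -5) = -5

-5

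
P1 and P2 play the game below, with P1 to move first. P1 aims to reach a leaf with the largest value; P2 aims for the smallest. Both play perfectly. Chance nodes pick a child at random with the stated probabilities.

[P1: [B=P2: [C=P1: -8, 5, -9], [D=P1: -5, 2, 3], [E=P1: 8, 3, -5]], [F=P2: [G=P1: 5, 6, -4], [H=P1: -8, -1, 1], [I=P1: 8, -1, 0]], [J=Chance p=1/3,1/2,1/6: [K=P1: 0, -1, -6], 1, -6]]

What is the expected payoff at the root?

3

C (P1): max(-8, 5, -9) = 5
D (P1): max(-5, 2, 3) = 3
E (P1): max(8, 3, -5) = 8
B (P2): min(5, 3, 8) = 3
G (P1): max(5, 6, -4) = 6
H (P1): max(-8, -1, 1) = 1
I (P1): max(8, -1, 0) = 8
F (P2): min(6, 1, 8) = 1
K (P1): max(0, -1, -6) = 0
J (Chance): 1/3·0 + 1/2·1 + 1/6·-6 = -0.5
Root (P1): max(3, 1, -0.5) = 3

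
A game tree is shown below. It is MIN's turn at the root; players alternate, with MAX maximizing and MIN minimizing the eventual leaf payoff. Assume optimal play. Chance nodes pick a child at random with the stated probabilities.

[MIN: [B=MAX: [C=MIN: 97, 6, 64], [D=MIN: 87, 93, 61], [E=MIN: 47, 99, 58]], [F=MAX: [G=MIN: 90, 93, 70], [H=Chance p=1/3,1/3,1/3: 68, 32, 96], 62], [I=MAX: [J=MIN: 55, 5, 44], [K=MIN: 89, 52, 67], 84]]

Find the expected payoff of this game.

61

C (MIN): min(97, 6, 64) = 6
D (MIN): min(87, 93, 61) = 61
E (MIN): min(47, 99, 58) = 47
B (MAX): max(6, 61, 47) = 61
G (MIN): min(90, 93, 70) = 70
H (Chance): 1/3·68 + 1/3·32 + 1/3·96 = 65.33
F (MAX): max(70, 65.33, 62) = 70
J (MIN): min(55, 5, 44) = 5
K (MIN): min(89, 52, 67) = 52
I (MAX): max(5, 52, 84) = 84
Root (MIN): min(61, 70, 84) = 61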